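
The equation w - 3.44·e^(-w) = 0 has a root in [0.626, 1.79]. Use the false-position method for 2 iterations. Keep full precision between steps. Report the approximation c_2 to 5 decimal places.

f(0.626000) = -1.213459, f(1.790000) = 1.215657
step 1: c = 1.207473, f(c) = 0.179080 > 0 → new bracket [0.626000, 1.207473]
step 2: c = 1.132696, f(c) = 0.024454 > 0 → new bracket [0.626000, 1.132696]

1.13270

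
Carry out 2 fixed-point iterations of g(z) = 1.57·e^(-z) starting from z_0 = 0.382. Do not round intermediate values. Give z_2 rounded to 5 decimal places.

z_1 = g(0.382000) = 1.071517
z_2 = g(1.071517) = 0.537707

0.53771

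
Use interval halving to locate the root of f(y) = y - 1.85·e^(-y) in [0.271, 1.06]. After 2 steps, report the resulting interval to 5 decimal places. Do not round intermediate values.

f(0.271000) = -1.139841, f(1.060000) = 0.419057 (opposite signs)
step 1: m = 0.665500, f(m) = -0.285430 < 0 → root in [0.665500, 1.060000]
step 2: m = 0.862750, f(m) = 0.082050 > 0 → root in [0.665500, 0.862750]

[0.66550, 0.86275]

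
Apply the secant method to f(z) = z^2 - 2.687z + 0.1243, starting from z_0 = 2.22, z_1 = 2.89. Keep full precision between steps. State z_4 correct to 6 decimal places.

2.639981

f(z_0) = -0.912440, f(z_1) = 0.710970
z_2 = 2.890000 - (0.710970)·(2.890000 - 2.220000)/(0.710970 - (-0.912440)) = 2.596574; f(z_2) = -0.110497
z_3 = 2.596574 - (-0.110497)·(2.596574 - 2.890000)/(-0.110497 - (0.710970)) = 2.636044; f(z_3) = -0.010023
z_4 = 2.636044 - (-0.010023)·(2.636044 - 2.596574)/(-0.010023 - (-0.110497)) = 2.639981; f(z_4) = 0.000171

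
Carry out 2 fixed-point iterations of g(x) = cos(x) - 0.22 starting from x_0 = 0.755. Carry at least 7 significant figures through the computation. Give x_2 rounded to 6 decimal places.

0.653587

x_1 = g(0.755000) = 0.508272
x_2 = g(0.508272) = 0.653587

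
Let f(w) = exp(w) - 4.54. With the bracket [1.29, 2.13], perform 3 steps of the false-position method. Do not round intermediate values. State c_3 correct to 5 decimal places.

1.50800

f(1.290000) = -0.907213, f(2.130000) = 3.874867
step 1: c = 1.449357, f(c) = -0.279625 < 0 → new bracket [1.449357, 2.130000]
step 2: c = 1.495169, f(c) = -0.079910 < 0 → new bracket [1.495169, 2.130000]
step 3: c = 1.507996, f(c) = -0.022330 < 0 → new bracket [1.507996, 2.130000]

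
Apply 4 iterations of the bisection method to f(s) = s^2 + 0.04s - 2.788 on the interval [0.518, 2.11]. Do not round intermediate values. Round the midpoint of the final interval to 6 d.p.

f(0.518000) = -2.498956, f(2.110000) = 1.748500 (opposite signs)
step 1: m = 1.314000, f(m) = -1.008844 < 0 → root in [1.314000, 2.110000]
step 2: m = 1.712000, f(m) = 0.211424 > 0 → root in [1.314000, 1.712000]
step 3: m = 1.513000, f(m) = -0.438311 < 0 → root in [1.513000, 1.712000]
step 4: m = 1.612500, f(m) = -0.123344 < 0 → root in [1.612500, 1.712000]
Midpoint of [1.612500, 1.712000] = 1.662250

1.662250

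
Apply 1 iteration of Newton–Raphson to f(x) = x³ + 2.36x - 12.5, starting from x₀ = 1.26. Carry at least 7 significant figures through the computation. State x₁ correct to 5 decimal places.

2.31661

Newton update: x ← x − f(x)/f'(x).
f'(x) = 3x² + 2.36
x_0 = 1.260000: f = -7.526024, f' = 7.122800 → x_1 = 1.260000 - (-7.526024)/(7.122800) = 2.316610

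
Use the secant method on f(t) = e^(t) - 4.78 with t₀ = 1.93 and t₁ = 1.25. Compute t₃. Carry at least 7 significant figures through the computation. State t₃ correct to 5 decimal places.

f(t_0) = 2.109510, f(t_1) = -1.289657
t_2 = 1.250000 - (-1.289657)·(1.250000 - 1.930000)/(-1.289657 - (2.109510)) = 1.507995; f(t_2) = -0.262338
t_3 = 1.507995 - (-0.262338)·(1.507995 - 1.250000)/(-0.262338 - (-1.289657)) = 1.573877; f(t_3) = 0.045318

1.57388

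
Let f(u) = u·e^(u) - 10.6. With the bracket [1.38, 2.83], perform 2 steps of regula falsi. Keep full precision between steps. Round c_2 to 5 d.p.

False-position update: c = (a·f(b) − b·f(a))/(f(b) − f(a)); replace the endpoint whose sign matches f(c).
f(1.380000) = -5.114636, f(2.830000) = 37.355654
step 1: c = 1.554621, f(c) = -3.241520 < 0 → new bracket [1.554621, 2.830000]
step 2: c = 1.656455, f(c) = -1.919014 < 0 → new bracket [1.656455, 2.830000]

1.65646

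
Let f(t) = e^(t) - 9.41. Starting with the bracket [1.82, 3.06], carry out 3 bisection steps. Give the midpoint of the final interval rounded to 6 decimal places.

2.207500

f(1.820000) = -3.238142, f(3.060000) = 11.917557 (opposite signs)
step 1: m = 2.440000, f(m) = 2.063041 > 0 → root in [1.820000, 2.440000]
step 2: m = 2.130000, f(m) = -0.995133 < 0 → root in [2.130000, 2.440000]
step 3: m = 2.285000, f(m) = 0.415686 > 0 → root in [2.130000, 2.285000]
Midpoint of [2.130000, 2.285000] = 2.207500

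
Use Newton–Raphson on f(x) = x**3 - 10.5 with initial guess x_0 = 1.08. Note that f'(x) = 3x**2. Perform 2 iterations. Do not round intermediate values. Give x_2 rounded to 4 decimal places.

Newton update: x ← x − f(x)/f'(x).
x_0 = 1.080000: f = -9.240288, f' = 3.499200 → x_1 = 1.080000 - (-9.240288)/(3.499200) = 3.720686
x_1 = 3.720686: f = 41.007327, f' = 41.530510 → x_2 = 3.720686 - (41.007327)/(41.530510) = 2.733283

2.7333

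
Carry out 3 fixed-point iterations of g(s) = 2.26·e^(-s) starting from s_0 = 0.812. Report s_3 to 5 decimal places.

s_1 = g(0.812000) = 1.003370
s_2 = g(1.003370) = 0.828610
s_3 = g(0.828610) = 0.986842

0.98684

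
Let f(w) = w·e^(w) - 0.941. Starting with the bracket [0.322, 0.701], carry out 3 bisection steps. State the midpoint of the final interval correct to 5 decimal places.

f(0.322000) = -0.496677, f(0.701000) = 0.472053 (opposite signs)
step 1: m = 0.511500, f(m) = -0.087925 < 0 → root in [0.511500, 0.701000]
step 2: m = 0.606250, f(m) = 0.170585 > 0 → root in [0.511500, 0.606250]
step 3: m = 0.558875, f(m) = 0.036307 > 0 → root in [0.511500, 0.558875]
Midpoint of [0.511500, 0.558875] = 0.535187

0.53519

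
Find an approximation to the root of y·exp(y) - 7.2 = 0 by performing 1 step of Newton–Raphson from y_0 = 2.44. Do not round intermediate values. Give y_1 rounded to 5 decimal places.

1.91313

f'(y) = (y + 1)·exp(y)
y_0 = 2.440000: f = 20.794219, f' = 39.467260 → y_1 = 2.440000 - (20.794219)/(39.467260) = 1.913127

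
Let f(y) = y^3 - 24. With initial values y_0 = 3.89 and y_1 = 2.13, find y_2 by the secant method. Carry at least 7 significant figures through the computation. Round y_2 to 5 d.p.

2.64284

f(y_0) = 34.863869, f(y_1) = -14.336403
y_2 = 2.130000 - (-14.336403)·(2.130000 - 3.890000)/(-14.336403 - (34.863869)) = 2.642844; f(y_2) = -5.540725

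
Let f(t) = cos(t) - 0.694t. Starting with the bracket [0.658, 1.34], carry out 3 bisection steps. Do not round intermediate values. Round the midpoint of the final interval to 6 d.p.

0.871125

f(0.658000) = 0.334565, f(1.340000) = -0.701207 (opposite signs)
step 1: m = 0.999000, f(m) = -0.152162 < 0 → root in [0.658000, 0.999000]
step 2: m = 0.828500, f(m) = 0.101003 > 0 → root in [0.828500, 0.999000]
step 3: m = 0.913750, f(m) = -0.023362 < 0 → root in [0.828500, 0.913750]
Midpoint of [0.828500, 0.913750] = 0.871125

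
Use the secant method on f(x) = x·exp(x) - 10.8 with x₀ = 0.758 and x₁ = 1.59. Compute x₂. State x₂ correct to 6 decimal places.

1.994333

f(x_0) = -9.182425, f(x_1) = -3.003039
x_2 = 1.590000 - (-3.003039)·(1.590000 - 0.758000)/(-3.003039 - (-9.182425)) = 1.994333; f(x_2) = 3.852961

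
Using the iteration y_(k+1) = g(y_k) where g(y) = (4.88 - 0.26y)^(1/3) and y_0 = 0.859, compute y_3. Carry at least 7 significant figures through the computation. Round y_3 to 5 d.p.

y_1 = g(0.859000) = 1.669904
y_2 = g(1.669904) = 1.644312
y_3 = g(1.644312) = 1.645132

1.64513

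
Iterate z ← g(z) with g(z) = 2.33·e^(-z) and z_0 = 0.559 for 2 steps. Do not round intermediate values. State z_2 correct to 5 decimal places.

0.61485

z_1 = g(0.559000) = 1.332249
z_2 = g(1.332249) = 0.614848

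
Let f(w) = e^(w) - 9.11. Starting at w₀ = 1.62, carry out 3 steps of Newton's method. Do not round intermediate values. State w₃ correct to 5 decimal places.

2.20960

f'(w) = e^(w)
w_0 = 1.620000: f = -4.056910, f' = 5.053090 → w_1 = 1.620000 - (-4.056910)/(5.053090) = 2.422857
w_1 = 2.422857: f = 2.168036, f' = 11.278036 → w_2 = 2.422857 - (2.168036)/(11.278036) = 2.230622
w_2 = 2.230622: f = 0.195651, f' = 9.305651 → w_3 = 2.230622 - (0.195651)/(9.305651) = 2.209597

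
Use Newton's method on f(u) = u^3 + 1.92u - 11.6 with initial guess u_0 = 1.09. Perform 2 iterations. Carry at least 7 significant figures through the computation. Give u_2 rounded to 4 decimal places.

2.1016

f'(u) = 3u^2 + 1.92
u_0 = 1.090000: f = -8.212171, f' = 5.484300 → u_1 = 1.090000 - (-8.212171)/(5.484300) = 2.587396
u_1 = 2.587396: f = 10.689437, f' = 22.003860 → u_2 = 2.587396 - (10.689437)/(22.003860) = 2.101598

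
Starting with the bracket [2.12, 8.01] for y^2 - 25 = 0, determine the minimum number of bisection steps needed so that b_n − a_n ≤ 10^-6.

23

Initial width b − a = 8.01 − 2.12 = 5.890000.
After n steps the width is (b−a)/2^n; need (b−a)/2^n ≤ 10^-6.
So n ≥ log₂(5.890000/10^-6) = log₂(5890000.0000) ≈ 22.4898.
Hence n = 23.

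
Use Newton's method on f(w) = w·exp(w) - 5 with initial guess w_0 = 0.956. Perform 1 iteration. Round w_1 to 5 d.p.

f'(w) = (w + 1)·exp(w)
w_0 = 0.956000: f = -2.513185, f' = 5.088085 → w_1 = 0.956000 - (-2.513185)/(5.088085) = 1.449935

1.44994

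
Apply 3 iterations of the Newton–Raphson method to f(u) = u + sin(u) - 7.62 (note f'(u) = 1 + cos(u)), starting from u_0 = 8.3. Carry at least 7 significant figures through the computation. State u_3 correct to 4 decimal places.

6.9732

Newton update: u ← u − f(u)/f'(u).
u_0 = 8.300000: f = 1.582172, f' = 0.568623 → u_1 = 8.300000 - (1.582172)/(0.568623) = 5.517539
u_1 = 5.517539: f = -2.795464, f' = 1.720935 → u_2 = 5.517539 - (-2.795464)/(1.720935) = 7.141926
u_2 = 7.141926: f = 0.278947, f' = 1.653391 → u_3 = 7.141926 - (0.278947)/(1.653391) = 6.973214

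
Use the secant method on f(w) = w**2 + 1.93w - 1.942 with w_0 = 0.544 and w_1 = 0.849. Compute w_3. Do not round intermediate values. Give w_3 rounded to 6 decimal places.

0.729833

Secant update: w_(k+1) = w_k − f(w_k)·(w_k − w_(k-1))/(f(w_k) − f(w_(k-1))).
f(w_0) = -0.596144, f(w_1) = 0.417371
w_2 = 0.849000 - (0.417371)·(0.849000 - 0.544000)/(0.417371 - (-0.596144)) = 0.723399; f(w_2) = -0.022533
w_3 = 0.723399 - (-0.022533)·(0.723399 - 0.849000)/(-0.022533 - (0.417371)) = 0.729833; f(w_3) = -0.000767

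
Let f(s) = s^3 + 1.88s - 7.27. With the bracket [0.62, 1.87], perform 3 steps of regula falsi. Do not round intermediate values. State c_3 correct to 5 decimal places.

f(0.620000) = -5.866072, f(1.870000) = 2.784803
step 1: c = 1.467613, f(c) = -1.349818 < 0 → new bracket [1.467613, 1.870000]
step 2: c = 1.598979, f(c) = -0.175758 < 0 → new bracket [1.598979, 1.870000]
step 3: c = 1.615068, f(c) = -0.020853 < 0 → new bracket [1.615068, 1.870000]

1.61507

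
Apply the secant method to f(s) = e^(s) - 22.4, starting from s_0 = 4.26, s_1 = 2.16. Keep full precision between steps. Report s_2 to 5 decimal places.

2.62397

f(s_0) = 48.409983, f(s_1) = -13.728862
s_2 = 2.160000 - (-13.728862)·(2.160000 - 4.260000)/(-13.728862 - (48.409983)) = 2.623971; f(s_2) = -8.609626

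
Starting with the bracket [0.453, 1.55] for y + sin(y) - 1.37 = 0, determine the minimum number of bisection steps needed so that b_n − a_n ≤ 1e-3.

11

Initial width b − a = 1.55 − 0.453 = 1.097000.
After n steps the width is (b−a)/2^n; need (b−a)/2^n ≤ 1e-3.
So n ≥ log₂(1.097000/1e-3) = log₂(1097.0000) ≈ 10.0993.
Hence n = 11.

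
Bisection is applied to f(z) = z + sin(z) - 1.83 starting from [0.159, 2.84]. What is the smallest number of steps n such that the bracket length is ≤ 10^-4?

Initial width b − a = 2.84 − 0.159 = 2.681000.
After n steps the width is (b−a)/2^n; need (b−a)/2^n ≤ 10^-4.
So n ≥ log₂(2.681000/10^-4) = log₂(26810.0000) ≈ 14.7105.
Hence n = 15.

15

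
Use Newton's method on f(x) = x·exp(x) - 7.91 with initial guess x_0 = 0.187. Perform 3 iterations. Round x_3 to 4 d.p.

f'(x) = (x + 1)·exp(x)
x_0 = 0.187000: f = -7.684548, f' = 1.431080 → x_1 = 0.187000 - (-7.684548)/(1.431080) = 5.556756
x_1 = 5.556756: f = 1431.185500, f' = 1698.076745 → x_2 = 5.556756 - (1431.185500)/(1698.076745) = 4.713928
x_2 = 4.713928: f = 517.642405, f' = 637.041671 → x_3 = 4.713928 - (517.642405)/(637.041671) = 3.901356

3.9014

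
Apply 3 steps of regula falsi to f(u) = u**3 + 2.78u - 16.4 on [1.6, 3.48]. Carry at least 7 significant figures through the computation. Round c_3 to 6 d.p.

f(1.600000) = -7.856000, f(3.480000) = 35.418592
step 1: c = 1.941292, f(c) = -3.687224 < 0 → new bracket [1.941292, 3.480000]
step 2: c = 2.086374, f(c) = -1.517978 < 0 → new bracket [2.086374, 3.480000]
step 3: c = 2.143648, f(c) = -0.590108 < 0 → new bracket [2.143648, 3.480000]

2.143648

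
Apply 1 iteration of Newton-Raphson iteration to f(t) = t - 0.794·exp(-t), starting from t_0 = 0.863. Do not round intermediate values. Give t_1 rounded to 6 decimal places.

0.467478

f'(t) = 1 + 0.794·exp(-t)
t_0 = 0.863000: f = 0.528016, f' = 1.334984 → t_1 = 0.863000 - (0.528016)/(1.334984) = 0.467478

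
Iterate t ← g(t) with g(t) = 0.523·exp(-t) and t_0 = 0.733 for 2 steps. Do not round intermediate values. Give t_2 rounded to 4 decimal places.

t_1 = g(0.733000) = 0.251283
t_2 = g(0.251283) = 0.406790

0.4068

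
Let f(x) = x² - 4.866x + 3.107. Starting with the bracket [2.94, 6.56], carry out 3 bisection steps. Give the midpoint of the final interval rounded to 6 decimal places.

4.071250

f(2.940000) = -2.555440, f(6.560000) = 14.219640 (opposite signs)
step 1: m = 4.750000, f(m) = 2.556000 > 0 → root in [2.940000, 4.750000]
step 2: m = 3.845000, f(m) = -0.818745 < 0 → root in [3.845000, 4.750000]
step 3: m = 4.297500, f(m) = 0.663871 > 0 → root in [3.845000, 4.297500]
Midpoint of [3.845000, 4.297500] = 4.071250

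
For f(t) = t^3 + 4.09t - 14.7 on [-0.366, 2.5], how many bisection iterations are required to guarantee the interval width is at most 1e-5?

Initial width b − a = 2.5 − -0.366 = 2.866000.
After n steps the width is (b−a)/2^n; need (b−a)/2^n ≤ 1e-5.
So n ≥ log₂(2.866000/1e-5) = log₂(286600.0000) ≈ 18.1287.
Hence n = 19.

19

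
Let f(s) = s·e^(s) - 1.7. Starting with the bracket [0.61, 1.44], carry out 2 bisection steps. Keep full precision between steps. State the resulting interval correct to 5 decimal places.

f(0.610000) = -0.577337, f(1.440000) = 4.377802 (opposite signs)
step 1: m = 1.025000, f(m) = 1.156773 > 0 → root in [0.610000, 1.025000]
step 2: m = 0.817500, f(m) = 0.151499 > 0 → root in [0.610000, 0.817500]

[0.61000, 0.81750]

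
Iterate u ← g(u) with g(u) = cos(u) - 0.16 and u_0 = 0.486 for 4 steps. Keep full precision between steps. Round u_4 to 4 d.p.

0.6229

u_1 = g(0.486000) = 0.724208
u_2 = g(0.724208) = 0.589024
u_3 = g(0.589024) = 0.671483
u_4 = g(0.671483) = 0.622900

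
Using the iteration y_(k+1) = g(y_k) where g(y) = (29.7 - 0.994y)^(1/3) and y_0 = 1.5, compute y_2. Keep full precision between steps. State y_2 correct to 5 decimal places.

y_1 = g(1.500000) = 3.044126
y_2 = g(3.044126) = 2.987882

2.98788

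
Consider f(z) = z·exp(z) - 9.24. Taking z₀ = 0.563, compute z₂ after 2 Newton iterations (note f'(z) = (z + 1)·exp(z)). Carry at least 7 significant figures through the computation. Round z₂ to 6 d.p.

z_0 = 0.563000: f = -8.251410, f' = 2.744522 → z_1 = 0.563000 - (-8.251410)/(2.744522) = 3.569501
z_1 = 3.569501: f = 117.473321, f' = 162.212207 → z_2 = 3.569501 - (117.473321)/(162.212207) = 2.845306

2.845306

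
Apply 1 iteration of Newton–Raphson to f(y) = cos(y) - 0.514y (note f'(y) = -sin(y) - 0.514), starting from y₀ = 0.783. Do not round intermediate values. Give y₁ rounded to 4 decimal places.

1.0342

y_0 = 0.783000: f = 0.306339, f' = -1.219409 → y_1 = 0.783000 - (0.306339)/(-1.219409) = 1.034219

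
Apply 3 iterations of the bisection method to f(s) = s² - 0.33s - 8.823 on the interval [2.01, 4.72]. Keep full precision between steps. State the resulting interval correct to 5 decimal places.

f(2.010000) = -5.446200, f(4.720000) = 11.897800 (opposite signs)
step 1: m = 3.365000, f(m) = 1.389775 > 0 → root in [2.010000, 3.365000]
step 2: m = 2.687500, f(m) = -2.487219 < 0 → root in [2.687500, 3.365000]
step 3: m = 3.026250, f(m) = -0.663473 < 0 → root in [3.026250, 3.365000]

[3.02625, 3.36500]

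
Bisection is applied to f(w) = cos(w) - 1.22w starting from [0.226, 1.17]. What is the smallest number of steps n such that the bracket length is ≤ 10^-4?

14

Initial width b − a = 1.17 − 0.226 = 0.944000.
After n steps the width is (b−a)/2^n; need (b−a)/2^n ≤ 10^-4.
So n ≥ log₂(0.944000/10^-4) = log₂(9440.0000) ≈ 13.2046.
Hence n = 14.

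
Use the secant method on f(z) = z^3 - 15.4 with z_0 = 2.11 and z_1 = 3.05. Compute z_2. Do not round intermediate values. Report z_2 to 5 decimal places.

f(z_0) = -6.006069, f(z_1) = 12.972625
z_2 = 3.050000 - (12.972625)·(3.050000 - 2.110000)/(12.972625 - (-6.006069)) = 2.407476; f(z_2) = -1.446413

2.40748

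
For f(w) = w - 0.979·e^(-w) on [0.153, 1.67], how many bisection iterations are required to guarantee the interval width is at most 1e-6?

21

Initial width b − a = 1.67 − 0.153 = 1.517000.
After n steps the width is (b−a)/2^n; need (b−a)/2^n ≤ 1e-6.
So n ≥ log₂(1.517000/1e-6) = log₂(1517000.0000) ≈ 20.5328.
Hence n = 21.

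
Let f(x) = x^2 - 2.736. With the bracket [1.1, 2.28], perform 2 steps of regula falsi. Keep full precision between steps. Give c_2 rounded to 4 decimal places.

f(1.100000) = -1.526000, f(2.280000) = 2.462400
step 1: c = 1.551479, f(c) = -0.328912 < 0 → new bracket [1.551479, 2.280000]
step 2: c = 1.637324, f(c) = -0.055170 < 0 → new bracket [1.637324, 2.280000]

1.6373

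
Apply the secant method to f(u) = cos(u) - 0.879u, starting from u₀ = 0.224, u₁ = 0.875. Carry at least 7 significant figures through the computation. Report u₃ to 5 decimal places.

0.79571

f(u_0) = 0.778121, f(u_1) = -0.128128
u_2 = 0.875000 - (-0.128128)·(0.875000 - 0.224000)/(-0.128128 - (0.778121)) = 0.782960; f(u_2) = 0.020607
u_3 = 0.782960 - (0.020607)·(0.782960 - 0.875000)/(0.020607 - (-0.128128)) = 0.795712; f(u_3) = 0.000346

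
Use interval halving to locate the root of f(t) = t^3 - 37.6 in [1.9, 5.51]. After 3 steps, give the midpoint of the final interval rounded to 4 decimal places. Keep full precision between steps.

3.4794

f(1.900000) = -30.741000, f(5.510000) = 129.684151 (opposite signs)
step 1: m = 3.705000, f(m) = 13.258628 > 0 → root in [1.900000, 3.705000]
step 2: m = 2.802500, f(m) = -15.589147 < 0 → root in [2.802500, 3.705000]
step 3: m = 3.253750, f(m) = -3.152910 < 0 → root in [3.253750, 3.705000]
Midpoint of [3.253750, 3.705000] = 3.479375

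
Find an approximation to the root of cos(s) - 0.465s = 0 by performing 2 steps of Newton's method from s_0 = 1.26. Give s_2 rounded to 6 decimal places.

1.056992

Newton update: s ← s − f(s)/f'(s).
f'(s) = -sin(s) - 0.465
s_0 = 1.260000: f = -0.280083, f' = -1.417090 → s_1 = 1.260000 - (-0.280083)/(-1.417090) = 1.062353
s_1 = 1.062353: f = -0.007177, f' = -1.338504 → s_2 = 1.062353 - (-0.007177)/(-1.338504) = 1.056992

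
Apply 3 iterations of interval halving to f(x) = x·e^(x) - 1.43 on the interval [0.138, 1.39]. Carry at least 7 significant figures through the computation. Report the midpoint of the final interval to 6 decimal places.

0.685750

f(0.138000) = -1.271579, f(1.390000) = 4.150642 (opposite signs)
step 1: m = 0.764000, f(m) = 0.210191 > 0 → root in [0.138000, 0.764000]
step 2: m = 0.451000, f(m) = -0.721984 < 0 → root in [0.451000, 0.764000]
step 3: m = 0.607500, f(m) = -0.314730 < 0 → root in [0.607500, 0.764000]
Midpoint of [0.607500, 0.764000] = 0.685750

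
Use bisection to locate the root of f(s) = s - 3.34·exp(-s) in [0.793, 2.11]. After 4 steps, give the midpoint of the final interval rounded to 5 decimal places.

1.08109

f(0.793000) = -0.718301, f(2.110000) = 1.705065 (opposite signs)
step 1: m = 1.451500, f(m) = 0.669210 > 0 → root in [0.793000, 1.451500]
step 2: m = 1.122250, f(m) = 0.034925 > 0 → root in [0.793000, 1.122250]
step 3: m = 0.957625, f(m) = -0.324278 < 0 → root in [0.957625, 1.122250]
step 4: m = 1.039937, f(m) = -0.140675 < 0 → root in [1.039937, 1.122250]
Midpoint of [1.039937, 1.122250] = 1.081094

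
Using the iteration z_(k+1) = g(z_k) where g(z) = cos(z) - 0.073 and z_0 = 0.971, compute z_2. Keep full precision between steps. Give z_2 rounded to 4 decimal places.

z_1 = g(0.971000) = 0.491474
z_2 = g(0.491474) = 0.808638

0.8086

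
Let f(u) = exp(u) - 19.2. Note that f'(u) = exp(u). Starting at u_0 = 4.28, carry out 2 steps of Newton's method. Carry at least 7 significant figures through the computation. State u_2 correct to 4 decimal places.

u_0 = 4.280000: f = 53.040440, f' = 72.240440 → u_1 = 4.280000 - (53.040440)/(72.240440) = 3.545779
u_1 = 3.545779: f = 15.466684, f' = 34.666684 → u_2 = 3.545779 - (15.466684)/(34.666684) = 3.099625

3.0996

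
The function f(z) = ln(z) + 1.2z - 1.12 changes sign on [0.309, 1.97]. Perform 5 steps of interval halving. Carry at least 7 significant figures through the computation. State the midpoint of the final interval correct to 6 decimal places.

f(0.309000) = -1.923614, f(1.970000) = 1.922034 (opposite signs)
step 1: m = 1.139500, f(m) = 0.377990 > 0 → root in [0.309000, 1.139500]
step 2: m = 0.724250, f(m) = -0.573519 < 0 → root in [0.724250, 1.139500]
step 3: m = 0.931875, f(m) = -0.072307 < 0 → root in [0.931875, 1.139500]
step 4: m = 1.035687, f(m) = 0.157890 > 0 → root in [0.931875, 1.035687]
step 5: m = 0.983781, f(m) = 0.044186 > 0 → root in [0.931875, 0.983781]
Midpoint of [0.931875, 0.983781] = 0.957828

0.957828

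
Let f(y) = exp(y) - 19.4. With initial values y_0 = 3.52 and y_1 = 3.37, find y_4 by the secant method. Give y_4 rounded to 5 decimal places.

f(y_0) = 14.384428, f(y_1) = 9.678527
y_2 = 3.370000 - (9.678527)·(3.370000 - 3.520000)/(9.678527 - (14.384428)) = 3.061498; f(y_2) = 1.959534
y_3 = 3.061498 - (1.959534)·(3.061498 - 3.370000)/(1.959534 - (9.678527)) = 2.983182; f(y_3) = 0.350569
y_4 = 2.983182 - (0.350569)·(2.983182 - 3.061498)/(0.350569 - (1.959534)) = 2.966118; f(y_4) = 0.016408

2.96612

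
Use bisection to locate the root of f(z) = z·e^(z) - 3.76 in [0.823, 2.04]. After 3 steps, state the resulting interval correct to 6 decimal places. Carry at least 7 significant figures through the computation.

[1.127250, 1.279375]

f(0.823000) = -1.885764, f(2.040000) = 11.928843 (opposite signs)
step 1: m = 1.431500, f(m) = 2.230787 > 0 → root in [0.823000, 1.431500]
step 2: m = 1.127250, f(m) = -0.280004 < 0 → root in [1.127250, 1.431500]
step 3: m = 1.279375, f(m) = 0.838576 > 0 → root in [1.127250, 1.279375]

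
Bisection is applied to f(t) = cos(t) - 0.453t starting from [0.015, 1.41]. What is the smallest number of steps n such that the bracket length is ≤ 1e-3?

11

Initial width b − a = 1.41 − 0.015 = 1.395000.
After n steps the width is (b−a)/2^n; need (b−a)/2^n ≤ 1e-3.
So n ≥ log₂(1.395000/1e-3) = log₂(1395.0000) ≈ 10.4460.
Hence n = 11.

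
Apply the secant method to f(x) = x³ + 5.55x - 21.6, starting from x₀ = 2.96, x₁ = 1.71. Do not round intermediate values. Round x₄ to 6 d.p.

f(x_0) = 20.762336, f(x_1) = -7.109289
x_2 = 1.710000 - (-7.109289)·(1.710000 - 2.960000)/(-7.109289 - (20.762336)) = 2.028841; f(x_2) = -1.988829
x_3 = 2.028841 - (-1.988829)·(2.028841 - 1.710000)/(-1.988829 - (-7.109289)) = 2.152681; f(x_3) = 0.322984
x_4 = 2.152681 - (0.322984)·(2.152681 - 2.028841)/(0.322984 - (-1.988829)) = 2.135379; f(x_4) = -0.011644

2.135379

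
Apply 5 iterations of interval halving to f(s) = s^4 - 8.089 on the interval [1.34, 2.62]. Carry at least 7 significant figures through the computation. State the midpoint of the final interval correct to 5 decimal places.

1.68000

f(1.340000) = -4.864821, f(2.620000) = 39.030987 (opposite signs)
step 1: m = 1.980000, f(m) = 7.280536 > 0 → root in [1.340000, 1.980000]
step 2: m = 1.660000, f(m) = -0.495669 < 0 → root in [1.660000, 1.980000]
step 3: m = 1.820000, f(m) = 2.882994 > 0 → root in [1.660000, 1.820000]
step 4: m = 1.740000, f(m) = 1.077362 > 0 → root in [1.660000, 1.740000]
step 5: m = 1.700000, f(m) = 0.263100 > 0 → root in [1.660000, 1.700000]
Midpoint of [1.660000, 1.700000] = 1.680000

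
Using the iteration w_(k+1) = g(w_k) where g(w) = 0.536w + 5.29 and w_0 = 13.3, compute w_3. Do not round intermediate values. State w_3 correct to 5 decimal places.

11.69331

w_1 = g(13.300000) = 12.418800
w_2 = g(12.418800) = 11.946477
w_3 = g(11.946477) = 11.693312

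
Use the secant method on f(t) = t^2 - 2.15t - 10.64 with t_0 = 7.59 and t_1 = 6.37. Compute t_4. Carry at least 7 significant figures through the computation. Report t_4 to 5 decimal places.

4.51586

Secant update: t_(k+1) = t_k − f(t_k)·(t_k − t_(k-1))/(f(t_k) − f(t_(k-1))).
f(t_0) = 30.649600, f(t_1) = 16.241400
t_2 = 6.370000 - (16.241400)·(6.370000 - 7.590000)/(16.241400 - (30.649600)) = 4.994776; f(t_2) = 3.569016
t_3 = 4.994776 - (3.569016)·(4.994776 - 6.370000)/(3.569016 - (16.241400)) = 4.607461; f(t_3) = 0.682657
t_4 = 4.607461 - (0.682657)·(4.607461 - 4.994776)/(0.682657 - (3.569016)) = 4.515857; f(t_4) = 0.043871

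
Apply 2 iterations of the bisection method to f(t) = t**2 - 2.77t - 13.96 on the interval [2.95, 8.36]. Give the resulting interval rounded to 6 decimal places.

f(2.950000) = -13.429000, f(8.360000) = 32.772400 (opposite signs)
step 1: m = 5.655000, f(m) = 2.354675 > 0 → root in [2.950000, 5.655000]
step 2: m = 4.302500, f(m) = -7.366419 < 0 → root in [4.302500, 5.655000]

[4.302500, 5.655000]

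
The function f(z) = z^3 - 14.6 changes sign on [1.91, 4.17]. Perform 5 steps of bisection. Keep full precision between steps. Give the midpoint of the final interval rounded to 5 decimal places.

2.43969

f(1.910000) = -7.632129, f(4.170000) = 57.911713 (opposite signs)
step 1: m = 3.040000, f(m) = 13.494464 > 0 → root in [1.910000, 3.040000]
step 2: m = 2.475000, f(m) = 0.560922 > 0 → root in [1.910000, 2.475000]
step 3: m = 2.192500, f(m) = -4.060529 < 0 → root in [2.192500, 2.475000]
step 4: m = 2.333750, f(m) = -1.889490 < 0 → root in [2.333750, 2.475000]
step 5: m = 2.404375, f(m) = -0.700262 < 0 → root in [2.404375, 2.475000]
Midpoint of [2.404375, 2.475000] = 2.439687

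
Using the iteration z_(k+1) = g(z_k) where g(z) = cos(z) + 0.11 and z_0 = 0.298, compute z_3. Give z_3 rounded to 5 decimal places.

z_1 = g(0.298000) = 1.065926
z_2 = g(1.065926) = 0.593694
z_3 = g(0.593694) = 0.938880

0.93888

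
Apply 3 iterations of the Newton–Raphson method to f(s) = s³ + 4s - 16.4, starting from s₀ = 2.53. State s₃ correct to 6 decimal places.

2.024771

Newton update: s ← s − f(s)/f'(s).
f'(s) = 3s² + 4
s_0 = 2.530000: f = 9.914277, f' = 23.202700 → s_1 = 2.530000 - (9.914277)/(23.202700) = 2.102710
s_1 = 2.102710: f = 1.307743, f' = 17.264171 → s_2 = 2.102710 - (1.307743)/(17.264171) = 2.026961
s_2 = 2.026961: f = 0.035761, f' = 16.325716 → s_3 = 2.026961 - (0.035761)/(16.325716) = 2.024771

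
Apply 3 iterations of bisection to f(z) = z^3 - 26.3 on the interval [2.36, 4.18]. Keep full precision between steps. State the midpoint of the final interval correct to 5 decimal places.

f(2.360000) = -13.155744, f(4.180000) = 46.734632 (opposite signs)
step 1: m = 3.270000, f(m) = 8.665783 > 0 → root in [2.360000, 3.270000]
step 2: m = 2.815000, f(m) = -3.993307 < 0 → root in [2.815000, 3.270000]
step 3: m = 3.042500, f(m) = 1.863833 > 0 → root in [2.815000, 3.042500]
Midpoint of [2.815000, 3.042500] = 2.928750

2.92875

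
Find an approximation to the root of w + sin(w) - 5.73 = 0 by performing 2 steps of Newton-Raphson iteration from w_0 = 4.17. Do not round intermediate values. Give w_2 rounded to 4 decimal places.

-100.5445

f'(w) = 1 + cos(w)
w_0 = 4.170000: f = -2.416478, f' = 0.483816 → w_1 = 4.170000 - (-2.416478)/(0.483816) = 9.164617
w_1 = 9.164617: f = 3.691853, f' = 0.033651 → w_2 = 9.164617 - (3.691853)/(0.033651) = -100.544464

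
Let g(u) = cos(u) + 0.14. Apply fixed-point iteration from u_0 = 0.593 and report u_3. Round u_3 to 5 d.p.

u_1 = g(0.593000) = 0.969268
u_2 = g(0.969268) = 0.705903
u_3 = g(0.705903) = 0.901026

0.90103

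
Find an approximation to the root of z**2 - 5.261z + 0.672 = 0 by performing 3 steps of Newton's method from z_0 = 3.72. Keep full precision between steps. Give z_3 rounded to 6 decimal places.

5.132845

Newton update: z ← z − f(z)/f'(z).
f'(z) = 2z - 5.261
z_0 = 3.720000: f = -5.060520, f' = 2.179000 → z_1 = 3.720000 - (-5.060520)/(2.179000) = 6.042405
z_1 = 6.042405: f = 5.393564, f' = 6.823810 → z_2 = 6.042405 - (5.393564)/(6.823810) = 5.252001
z_2 = 5.252001: f = 0.624738, f' = 5.243002 → z_3 = 5.252001 - (0.624738)/(5.243002) = 5.132845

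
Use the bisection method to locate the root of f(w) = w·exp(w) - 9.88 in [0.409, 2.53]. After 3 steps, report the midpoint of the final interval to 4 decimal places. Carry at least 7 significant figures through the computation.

1.8672

f(0.409000) = -9.264328, f(2.530000) = 21.880371 (opposite signs)
step 1: m = 1.469500, f(m) = -3.491994 < 0 → root in [1.469500, 2.530000]
step 2: m = 1.999750, f(m) = 4.892571 > 0 → root in [1.469500, 1.999750]
step 3: m = 1.734625, f(m) = -0.050223 < 0 → root in [1.734625, 1.999750]
Midpoint of [1.734625, 1.999750] = 1.867187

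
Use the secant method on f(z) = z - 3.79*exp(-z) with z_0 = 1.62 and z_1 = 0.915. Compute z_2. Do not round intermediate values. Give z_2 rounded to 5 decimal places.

f(z_0) = 0.869964, f(z_1) = -0.602958
z_2 = 0.915000 - (-0.602958)·(0.915000 - 1.620000)/(-0.602958 - (0.869964)) = 1.203600; f(z_2) = 0.066176

1.20360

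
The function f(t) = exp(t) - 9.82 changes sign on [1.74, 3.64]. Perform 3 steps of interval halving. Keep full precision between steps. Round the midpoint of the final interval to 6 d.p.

2.333750

f(1.740000) = -4.122657, f(3.640000) = 28.271837 (opposite signs)
step 1: m = 2.690000, f(m) = 4.911676 > 0 → root in [1.740000, 2.690000]
step 2: m = 2.215000, f(m) = -0.658591 < 0 → root in [2.215000, 2.690000]
step 3: m = 2.452500, f(m) = 1.797354 > 0 → root in [2.215000, 2.452500]
Midpoint of [2.215000, 2.452500] = 2.333750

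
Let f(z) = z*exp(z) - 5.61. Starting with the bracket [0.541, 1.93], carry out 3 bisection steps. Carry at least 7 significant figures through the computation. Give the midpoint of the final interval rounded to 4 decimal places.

f(0.541000) = -4.680711, f(1.930000) = 7.686755 (opposite signs)
step 1: m = 1.235500, f(m) = -1.359759 < 0 → root in [1.235500, 1.930000]
step 2: m = 1.582750, f(m) = 2.095342 > 0 → root in [1.235500, 1.582750]
step 3: m = 1.409125, f(m) = 0.156665 > 0 → root in [1.235500, 1.409125]
Midpoint of [1.235500, 1.409125] = 1.322313

1.3223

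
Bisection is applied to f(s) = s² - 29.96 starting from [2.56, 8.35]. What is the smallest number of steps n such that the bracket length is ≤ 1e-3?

Initial width b − a = 8.35 − 2.56 = 5.790000.
After n steps the width is (b−a)/2^n; need (b−a)/2^n ≤ 1e-3.
So n ≥ log₂(5.790000/1e-3) = log₂(5790.0000) ≈ 12.4993.
Hence n = 13.

13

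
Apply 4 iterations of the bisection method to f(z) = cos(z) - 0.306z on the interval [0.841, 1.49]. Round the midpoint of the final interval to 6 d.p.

f(0.841000) = 0.409372, f(1.490000) = -0.375232 (opposite signs)
step 1: m = 1.165500, f(m) = 0.037648 > 0 → root in [1.165500, 1.490000]
step 2: m = 1.327750, f(m) = -0.165631 < 0 → root in [1.165500, 1.327750]
step 3: m = 1.246625, f(m) = -0.062944 < 0 → root in [1.165500, 1.246625]
step 4: m = 1.206062, f(m) = -0.012354 < 0 → root in [1.165500, 1.206062]
Midpoint of [1.165500, 1.206062] = 1.185781

1.185781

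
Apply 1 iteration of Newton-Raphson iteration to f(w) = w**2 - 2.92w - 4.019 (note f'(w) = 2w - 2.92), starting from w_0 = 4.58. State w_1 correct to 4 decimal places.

4.0057

w_0 = 4.580000: f = 3.583800, f' = 6.240000 → w_1 = 4.580000 - (3.583800)/(6.240000) = 4.005673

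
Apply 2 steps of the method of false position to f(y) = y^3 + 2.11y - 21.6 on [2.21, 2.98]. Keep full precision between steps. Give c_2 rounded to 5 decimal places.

2.52594

f(2.210000) = -6.143039, f(2.980000) = 11.151392
step 1: c = 2.483507, f(c) = -1.042018 < 0 → new bracket [2.483507, 2.980000]
step 2: c = 2.525936, f(c) = -0.153921 < 0 → new bracket [2.525936, 2.980000]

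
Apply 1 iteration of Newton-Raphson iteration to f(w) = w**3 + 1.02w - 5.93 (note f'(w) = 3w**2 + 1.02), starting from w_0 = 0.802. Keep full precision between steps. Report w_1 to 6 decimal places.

2.360208

Newton update: w ← w − f(w)/f'(w).
w_0 = 0.802000: f = -4.596110, f' = 2.949612 → w_1 = 0.802000 - (-4.596110)/(2.949612) = 2.360208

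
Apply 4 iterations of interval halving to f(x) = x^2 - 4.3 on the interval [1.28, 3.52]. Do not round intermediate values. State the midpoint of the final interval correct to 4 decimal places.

2.0500

f(1.280000) = -2.661600, f(3.520000) = 8.090400 (opposite signs)
step 1: m = 2.400000, f(m) = 1.460000 > 0 → root in [1.280000, 2.400000]
step 2: m = 1.840000, f(m) = -0.914400 < 0 → root in [1.840000, 2.400000]
step 3: m = 2.120000, f(m) = 0.194400 > 0 → root in [1.840000, 2.120000]
step 4: m = 1.980000, f(m) = -0.379600 < 0 → root in [1.980000, 2.120000]
Midpoint of [1.980000, 2.120000] = 2.050000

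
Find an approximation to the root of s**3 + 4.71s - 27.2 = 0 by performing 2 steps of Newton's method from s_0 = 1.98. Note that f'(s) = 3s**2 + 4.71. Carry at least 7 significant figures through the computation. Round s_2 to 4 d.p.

2.4947

s_0 = 1.980000: f = -10.111808, f' = 16.471200 → s_1 = 1.980000 - (-10.111808)/(16.471200) = 2.593908
s_1 = 2.593908: f = 2.470060, f' = 24.895082 → s_2 = 2.593908 - (2.470060)/(24.895082) = 2.494690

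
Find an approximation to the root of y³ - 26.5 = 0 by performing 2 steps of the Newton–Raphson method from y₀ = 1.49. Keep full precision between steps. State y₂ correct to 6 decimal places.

f'(y) = 3y²
y_0 = 1.490000: f = -23.192051, f' = 6.660300 → y_1 = 1.490000 - (-23.192051)/(6.660300) = 4.972133
y_1 = 4.972133: f = 96.421608, f' = 74.166322 → y_2 = 4.972133 - (96.421608)/(74.166322) = 3.672060

3.672060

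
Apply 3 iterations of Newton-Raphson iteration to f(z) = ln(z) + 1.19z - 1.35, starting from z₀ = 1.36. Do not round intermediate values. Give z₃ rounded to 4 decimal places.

f'(z) = 1/z + 1.19
z_0 = 1.360000: f = 0.575885, f' = 1.925294 → z_1 = 1.360000 - (0.575885)/(1.925294) = 1.060885
z_1 = 1.060885: f = -0.028444, f' = 2.132609 → z_2 = 1.060885 - (-0.028444)/(2.132609) = 1.074222
z_2 = 1.074222: f = -0.000078, f' = 2.120906 → z_3 = 1.074222 - (-0.000078)/(2.120906) = 1.074259

1.0743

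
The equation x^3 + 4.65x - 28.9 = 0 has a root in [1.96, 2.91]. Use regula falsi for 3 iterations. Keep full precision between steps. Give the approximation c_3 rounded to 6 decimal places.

f(1.960000) = -12.256464, f(2.910000) = 9.273671
step 1: c = 2.500807, f(c) = -1.631119 < 0 → new bracket [2.500807, 2.910000]
step 2: c = 2.562013, f(c) = -0.169813 < 0 → new bracket [2.562013, 2.910000]
step 3: c = 2.568271, f(c) = -0.017193 < 0 → new bracket [2.568271, 2.910000]

2.568271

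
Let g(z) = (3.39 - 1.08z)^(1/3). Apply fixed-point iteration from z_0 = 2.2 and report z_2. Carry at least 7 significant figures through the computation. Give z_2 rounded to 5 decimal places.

1.32096

z_1 = g(2.200000) = 1.004645
z_2 = g(1.004645) = 1.320959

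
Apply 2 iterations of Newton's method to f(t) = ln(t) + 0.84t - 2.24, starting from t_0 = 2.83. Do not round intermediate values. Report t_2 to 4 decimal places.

Newton update: t ← t − f(t)/f'(t).
f'(t) = 1/t + 0.84
t_0 = 2.830000: f = 1.177477, f' = 1.193357 → t_1 = 2.830000 - (1.177477)/(1.193357) = 1.843307
t_1 = 1.843307: f = -0.080061, f' = 1.382503 → t_2 = 1.843307 - (-0.080061)/(1.382503) = 1.901217

1.9012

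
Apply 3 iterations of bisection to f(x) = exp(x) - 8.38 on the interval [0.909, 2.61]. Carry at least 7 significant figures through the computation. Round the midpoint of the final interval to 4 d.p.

2.0784

f(0.909000) = -5.898161, f(2.610000) = 5.219051 (opposite signs)
step 1: m = 1.759500, f(m) = -2.570468 < 0 → root in [1.759500, 2.610000]
step 2: m = 2.184750, f(m) = 0.508426 > 0 → root in [1.759500, 2.184750]
step 3: m = 1.972125, f(m) = -1.194070 < 0 → root in [1.972125, 2.184750]
Midpoint of [1.972125, 2.184750] = 2.078438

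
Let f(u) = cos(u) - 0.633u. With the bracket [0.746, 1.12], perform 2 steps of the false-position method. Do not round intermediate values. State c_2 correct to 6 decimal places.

f(0.746000) = 0.262192, f(1.120000) = -0.273278
step 1: c = 0.929128, f(c) = 0.010394 > 0 → new bracket [0.929128, 1.120000]
step 2: c = 0.936122, f(c) = 0.000350 > 0 → new bracket [0.936122, 1.120000]

0.936122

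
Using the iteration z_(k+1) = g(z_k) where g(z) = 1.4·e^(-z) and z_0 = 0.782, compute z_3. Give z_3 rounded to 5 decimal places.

z_1 = g(0.782000) = 0.640486
z_2 = g(0.640486) = 0.737851
z_3 = g(0.737851) = 0.669397

0.66940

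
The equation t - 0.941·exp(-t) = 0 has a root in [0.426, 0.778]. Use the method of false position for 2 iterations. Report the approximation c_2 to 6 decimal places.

0.545512

f(0.426000) = -0.188582, f(0.778000) = 0.345776
step 1: c = 0.550226, f(c) = 0.007438 > 0 → new bracket [0.426000, 0.550226]
step 2: c = 0.545512, f(c) = 0.000160 > 0 → new bracket [0.426000, 0.545512]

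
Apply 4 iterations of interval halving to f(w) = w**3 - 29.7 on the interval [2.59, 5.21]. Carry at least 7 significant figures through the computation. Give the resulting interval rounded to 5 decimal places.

f(2.590000) = -12.326021, f(5.210000) = 111.720761 (opposite signs)
step 1: m = 3.900000, f(m) = 29.619000 > 0 → root in [2.590000, 3.900000]
step 2: m = 3.245000, f(m) = 4.469931 > 0 → root in [2.590000, 3.245000]
step 3: m = 2.917500, f(m) = -4.866805 < 0 → root in [2.917500, 3.245000]
step 4: m = 3.081250, f(m) = -0.446300 < 0 → root in [3.081250, 3.245000]

[3.08125, 3.24500]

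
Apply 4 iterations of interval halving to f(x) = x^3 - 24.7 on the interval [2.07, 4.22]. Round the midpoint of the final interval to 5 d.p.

f(2.070000) = -15.830257, f(4.220000) = 50.451448 (opposite signs)
step 1: m = 3.145000, f(m) = 6.407274 > 0 → root in [2.070000, 3.145000]
step 2: m = 2.607500, f(m) = -6.971461 < 0 → root in [2.607500, 3.145000]
step 3: m = 2.876250, f(m) = -0.905319 < 0 → root in [2.876250, 3.145000]
step 4: m = 3.010625, f(m) = 2.587892 > 0 → root in [2.876250, 3.010625]
Midpoint of [2.876250, 3.010625] = 2.943437

2.94344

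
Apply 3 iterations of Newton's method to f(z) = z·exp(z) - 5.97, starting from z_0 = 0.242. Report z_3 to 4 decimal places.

2.3712

Newton update: z ← z − f(z)/f'(z).
f'(z) = (z + 1)·exp(z)
z_0 = 0.242000: f = -5.661742, f' = 1.582052 → z_1 = 0.242000 - (-5.661742)/(1.582052) = 3.820732
z_1 = 3.820732: f = 168.399091, f' = 220.006703 → z_2 = 3.820732 - (168.399091)/(220.006703) = 3.055305
z_2 = 3.055305: f = 58.886981, f' = 86.084642 → z_3 = 3.055305 - (58.886981)/(86.084642) = 2.371246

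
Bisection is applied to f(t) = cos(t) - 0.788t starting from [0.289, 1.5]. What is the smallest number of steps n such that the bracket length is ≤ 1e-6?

21

Initial width b − a = 1.5 − 0.289 = 1.211000.
After n steps the width is (b−a)/2^n; need (b−a)/2^n ≤ 1e-6.
So n ≥ log₂(1.211000/1e-6) = log₂(1211000.0000) ≈ 20.2078.
Hence n = 21.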